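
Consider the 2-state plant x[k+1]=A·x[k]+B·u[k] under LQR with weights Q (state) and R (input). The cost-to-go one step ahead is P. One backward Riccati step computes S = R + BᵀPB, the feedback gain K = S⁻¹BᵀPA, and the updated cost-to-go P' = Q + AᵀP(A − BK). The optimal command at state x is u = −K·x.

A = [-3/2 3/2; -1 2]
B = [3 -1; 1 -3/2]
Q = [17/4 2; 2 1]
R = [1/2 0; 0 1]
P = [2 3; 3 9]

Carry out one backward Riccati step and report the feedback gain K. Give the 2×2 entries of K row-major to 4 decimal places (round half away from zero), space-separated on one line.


BᵀP = [9.0000 18.0000; -6.5000 -16.5000]
S = R + BᵀPB = [1/2 0; 0 1] + [45.0000 -36.0000; -36.0000 31.2500] = [45.5000 -36.0000; -36.0000 32.2500]
BᵀPA = [-31.5000 49.5000; 26.2500 -42.7500]
K = S⁻¹·BᵀPA = [-0.4136 0.3348; 0.3523 -0.9519]
A−BK = [0.0930 -0.4562; -0.0580 0.2374]
AᵀP(A−BK) = [0.2248 -0.4677; -0.4677 1.2358]
P' = Q + AᵀP(A−BK) = [4.4748 1.5323; 1.5323 2.2358]
tr(P') = 6.7106

-0.4136 0.3348 0.3523 -0.9519


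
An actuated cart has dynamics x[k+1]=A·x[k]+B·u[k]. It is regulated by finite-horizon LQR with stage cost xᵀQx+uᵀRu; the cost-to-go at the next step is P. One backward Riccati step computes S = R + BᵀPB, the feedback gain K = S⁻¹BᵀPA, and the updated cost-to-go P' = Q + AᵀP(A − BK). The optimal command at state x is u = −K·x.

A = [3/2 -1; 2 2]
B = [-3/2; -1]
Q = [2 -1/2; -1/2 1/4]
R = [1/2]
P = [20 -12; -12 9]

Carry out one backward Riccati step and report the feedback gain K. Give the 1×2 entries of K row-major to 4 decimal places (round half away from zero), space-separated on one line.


-0.4865 1.9459

BᵀP = [-18.0000 9.0000]
S = R + BᵀPB = [1/2] + [18.0000] = [18.5000]
BᵀPA = [-9.0000 36.0000]
K = S⁻¹·BᵀPA = [-0.4865 1.9459]
A−BK = [0.7703 1.9189; 1.5135 3.9459]
AᵀP(A−BK) = [4.6216 11.5135; 11.5135 33.9459]
P' = Q + AᵀP(A−BK) = [6.6216 11.0135; 11.0135 34.1959]
tr(P') = 40.8176


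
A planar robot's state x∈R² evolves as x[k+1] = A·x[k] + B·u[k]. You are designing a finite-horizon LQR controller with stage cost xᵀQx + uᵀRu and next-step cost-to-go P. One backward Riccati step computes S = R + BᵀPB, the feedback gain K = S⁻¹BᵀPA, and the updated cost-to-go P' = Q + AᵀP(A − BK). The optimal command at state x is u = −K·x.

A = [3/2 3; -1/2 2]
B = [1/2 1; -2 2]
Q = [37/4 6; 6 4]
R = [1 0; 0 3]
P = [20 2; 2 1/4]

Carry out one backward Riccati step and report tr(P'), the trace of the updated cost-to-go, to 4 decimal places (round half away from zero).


33.2314

BᵀP = [6.0000 0.5000; 24.0000 2.5000]
S = R + BᵀPB = [1 0; 0 3] + [2.0000 7.0000; 7.0000 29.0000] = [3.0000 7.0000; 7.0000 32.0000]
BᵀPA = [8.7500 19.0000; 34.7500 77.0000]
K = S⁻¹·BᵀPA = [0.7819 1.4681; 0.9149 2.0851]
A−BK = [0.1941 0.1809; -0.7660 0.7660]
AᵀP(A−BK) = [3.4282 7.4468; 7.4468 16.5532]
P' = Q + AᵀP(A−BK) = [12.6782 13.4468; 13.4468 20.5532]
tr(P') = 33.2314


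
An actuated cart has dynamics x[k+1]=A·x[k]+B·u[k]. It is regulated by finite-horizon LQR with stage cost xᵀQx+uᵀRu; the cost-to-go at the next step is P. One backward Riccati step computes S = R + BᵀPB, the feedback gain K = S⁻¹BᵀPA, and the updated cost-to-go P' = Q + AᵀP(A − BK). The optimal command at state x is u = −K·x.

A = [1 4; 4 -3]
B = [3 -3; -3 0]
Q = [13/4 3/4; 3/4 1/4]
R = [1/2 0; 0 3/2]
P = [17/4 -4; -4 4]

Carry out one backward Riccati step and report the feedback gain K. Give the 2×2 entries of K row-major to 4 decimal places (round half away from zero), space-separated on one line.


-0.6710 1.0539 -0.3665 -0.2201

BᵀP = [24.7500 -24.0000; -12.7500 12.0000]
S = R + BᵀPB = [1/2 0; 0 3/2] + [146.2500 -74.2500; -74.2500 38.2500] = [146.7500 -74.2500; -74.2500 39.7500]
BᵀPA = [-71.2500 171.0000; 35.2500 -87.0000]
K = S⁻¹·BᵀPA = [-0.6710 1.0539; -0.3665 -0.2201]
A−BK = [1.9133 0.1780; 1.9871 0.1616]
AᵀP(A−BK) = [1.3636 -0.1522; -0.1522 0.6370]
P' = Q + AᵀP(A−BK) = [4.6136 0.5978; 0.5978 0.8870]
tr(P') = 5.5006


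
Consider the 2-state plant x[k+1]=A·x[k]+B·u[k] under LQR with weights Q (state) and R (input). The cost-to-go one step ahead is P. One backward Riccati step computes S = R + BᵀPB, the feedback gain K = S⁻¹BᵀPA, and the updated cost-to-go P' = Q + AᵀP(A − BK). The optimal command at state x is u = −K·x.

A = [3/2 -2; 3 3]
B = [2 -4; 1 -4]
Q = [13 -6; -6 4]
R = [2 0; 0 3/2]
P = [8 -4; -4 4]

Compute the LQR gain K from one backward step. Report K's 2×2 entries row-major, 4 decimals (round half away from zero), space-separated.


-0.8993 -3.1990 -0.8058 -1.0743

BᵀP = [12.0000 -4.0000; -16.0000 0.0000]
S = R + BᵀPB = [2 0; 0 3/2] + [20.0000 -32.0000; -32.0000 64.0000] = [22.0000 -32.0000; -32.0000 65.5000]
BᵀPA = [6.0000 -36.0000; -24.0000 32.0000]
K = S⁻¹·BᵀPA = [-0.8993 -3.1990; -0.8058 -1.0743]
A−BK = [0.0755 0.1007; 0.6763 1.9017]
AᵀP(A−BK) = [4.0576 11.4101; 11.4101 35.2134]
P' = Q + AᵀP(A−BK) = [17.0576 5.4101; 5.4101 39.2134]
tr(P') = 56.2710


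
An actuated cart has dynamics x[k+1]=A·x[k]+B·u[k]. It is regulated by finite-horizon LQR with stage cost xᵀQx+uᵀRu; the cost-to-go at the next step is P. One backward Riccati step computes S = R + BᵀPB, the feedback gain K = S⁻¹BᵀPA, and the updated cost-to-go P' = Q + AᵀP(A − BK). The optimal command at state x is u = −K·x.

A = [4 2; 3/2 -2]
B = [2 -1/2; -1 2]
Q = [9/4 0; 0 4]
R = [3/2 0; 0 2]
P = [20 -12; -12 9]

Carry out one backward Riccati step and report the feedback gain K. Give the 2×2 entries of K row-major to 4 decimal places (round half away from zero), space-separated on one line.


BᵀP = [52.0000 -33.0000; -34.0000 24.0000]
S = R + BᵀPB = [3/2 0; 0 2] + [137.0000 -92.0000; -92.0000 65.0000] = [138.5000 -92.0000; -92.0000 67.0000]
BᵀPA = [158.5000 170.0000; -100.0000 -116.0000]
K = S⁻¹·BᵀPA = [1.7406 0.8804; 0.8976 -0.5224]
A−BK = [0.9675 -0.0221; 1.4454 -0.0748]
AᵀP(A−BK) = [10.1179 1.2121; 1.2121 1.7290]
P' = Q + AᵀP(A−BK) = [12.3679 1.2121; 1.2121 5.7290]
tr(P') = 18.0969

1.7406 0.8804 0.8976 -0.5224


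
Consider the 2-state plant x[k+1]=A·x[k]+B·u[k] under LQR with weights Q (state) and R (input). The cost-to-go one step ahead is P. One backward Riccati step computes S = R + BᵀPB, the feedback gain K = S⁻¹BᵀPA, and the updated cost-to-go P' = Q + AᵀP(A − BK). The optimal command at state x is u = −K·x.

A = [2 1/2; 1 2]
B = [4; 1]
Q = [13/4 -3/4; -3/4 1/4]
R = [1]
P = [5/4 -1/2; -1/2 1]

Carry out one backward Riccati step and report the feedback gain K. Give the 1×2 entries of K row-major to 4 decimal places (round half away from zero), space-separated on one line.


0.4444 0.0139

BᵀP = [4.5000 -1.0000]
S = R + BᵀPB = [1] + [17.0000] = [18.0000]
BᵀPA = [8.0000 0.2500]
K = S⁻¹·BᵀPA = [0.4444 0.0139]
A−BK = [0.2222 0.4444; 0.5556 1.9861]
AᵀP(A−BK) = [0.4444 0.8889; 0.8889 3.3090]
P' = Q + AᵀP(A−BK) = [3.6944 0.1389; 0.1389 3.5590]
tr(P') = 7.2535


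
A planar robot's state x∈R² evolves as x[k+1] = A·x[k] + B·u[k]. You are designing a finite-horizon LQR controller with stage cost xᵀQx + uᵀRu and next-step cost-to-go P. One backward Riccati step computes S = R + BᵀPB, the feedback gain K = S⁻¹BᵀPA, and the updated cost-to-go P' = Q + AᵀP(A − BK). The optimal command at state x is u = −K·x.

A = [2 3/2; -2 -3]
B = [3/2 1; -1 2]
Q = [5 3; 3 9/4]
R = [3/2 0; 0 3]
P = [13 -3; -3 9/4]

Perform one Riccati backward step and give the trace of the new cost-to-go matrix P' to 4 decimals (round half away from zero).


14.8226

BᵀP = [22.5000 -6.7500; 7.0000 1.5000]
S = R + BᵀPB = [3/2 0; 0 3] + [40.5000 9.0000; 9.0000 10.0000] = [42.0000 9.0000; 9.0000 13.0000]
BᵀPA = [58.5000 54.0000; 11.0000 6.0000]
K = S⁻¹·BᵀPA = [1.4226 1.3935; -0.1387 -0.5032]
A−BK = [0.0048 -0.0871; -0.3000 -0.6000]
AᵀP(A−BK) = [3.3048 3.5129; 3.5129 4.2677]
P' = Q + AᵀP(A−BK) = [8.3048 6.5129; 6.5129 6.5177]
tr(P') = 14.8226


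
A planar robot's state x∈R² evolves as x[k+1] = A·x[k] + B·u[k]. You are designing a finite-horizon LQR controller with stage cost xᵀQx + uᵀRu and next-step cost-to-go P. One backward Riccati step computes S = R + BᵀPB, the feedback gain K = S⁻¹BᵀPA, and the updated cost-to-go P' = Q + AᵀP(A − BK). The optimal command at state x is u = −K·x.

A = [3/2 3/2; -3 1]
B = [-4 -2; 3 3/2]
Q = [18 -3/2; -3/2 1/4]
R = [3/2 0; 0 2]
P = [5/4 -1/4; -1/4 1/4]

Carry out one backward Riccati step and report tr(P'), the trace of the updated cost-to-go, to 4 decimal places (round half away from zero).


19.7504

BᵀP = [-5.7500 1.7500; -2.8750 0.8750]
S = R + BᵀPB = [3/2 0; 0 2] + [28.2500 14.1250; 14.1250 7.0625] = [29.7500 14.1250; 14.1250 9.0625]
BᵀPA = [-13.8750 -6.8750; -6.9375 -3.4375]
K = S⁻¹·BᵀPA = [-0.3959 -0.1962; -0.1485 -0.0736]
A−BK = [-0.3805 0.5682; -1.5896 1.6988]
AᵀP(A−BK) = [0.7895 -0.4196; -0.4196 0.7110]
P' = Q + AᵀP(A−BK) = [18.7895 -1.9196; -1.9196 0.9610]
tr(P') = 19.7504


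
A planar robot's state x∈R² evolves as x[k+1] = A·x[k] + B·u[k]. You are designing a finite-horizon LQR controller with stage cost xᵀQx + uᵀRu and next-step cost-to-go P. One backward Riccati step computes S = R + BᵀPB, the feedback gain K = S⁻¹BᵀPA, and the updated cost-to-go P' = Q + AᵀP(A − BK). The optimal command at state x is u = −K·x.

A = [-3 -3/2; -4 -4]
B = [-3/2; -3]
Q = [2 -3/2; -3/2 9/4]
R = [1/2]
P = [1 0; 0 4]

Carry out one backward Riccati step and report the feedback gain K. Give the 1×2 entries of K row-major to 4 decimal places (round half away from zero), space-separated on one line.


BᵀP = [-1.5000 -12.0000]
S = R + BᵀPB = [1/2] + [38.2500] = [38.7500]
BᵀPA = [52.5000 50.2500]
K = S⁻¹·BᵀPA = [1.3548 1.2968]
A−BK = [-0.9677 0.4452; 0.0645 -0.1097]
AᵀP(A−BK) = [1.8710 0.4194; 0.4194 1.0871]
P' = Q + AᵀP(A−BK) = [3.8710 -1.0806; -1.0806 3.3371]
tr(P') = 7.2081

1.3548 1.2968


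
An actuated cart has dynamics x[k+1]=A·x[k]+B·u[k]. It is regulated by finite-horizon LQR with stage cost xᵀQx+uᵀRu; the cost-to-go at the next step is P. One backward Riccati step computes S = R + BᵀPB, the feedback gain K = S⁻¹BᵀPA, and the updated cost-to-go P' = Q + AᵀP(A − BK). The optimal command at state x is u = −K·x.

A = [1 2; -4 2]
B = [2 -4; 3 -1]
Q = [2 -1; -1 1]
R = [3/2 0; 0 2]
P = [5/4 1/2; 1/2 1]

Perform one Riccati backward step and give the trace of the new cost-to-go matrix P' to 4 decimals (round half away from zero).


7.5222

BᵀP = [4.0000 4.0000; -5.5000 -3.0000]
S = R + BᵀPB = [3/2 0; 0 2] + [20.0000 -20.0000; -20.0000 25.0000] = [21.5000 -20.0000; -20.0000 27.0000]
BᵀPA = [-12.0000 16.0000; 6.5000 -17.0000]
K = S⁻¹·BᵀPA = [-1.0748 0.5097; -0.5554 -0.2521]
A−BK = [0.9280 -0.0277; -1.3310 0.2188]
AᵀP(A−BK) = [3.9626 -0.7452; -0.7452 0.5596]
P' = Q + AᵀP(A−BK) = [5.9626 -1.7452; -1.7452 1.5596]
tr(P') = 7.5222


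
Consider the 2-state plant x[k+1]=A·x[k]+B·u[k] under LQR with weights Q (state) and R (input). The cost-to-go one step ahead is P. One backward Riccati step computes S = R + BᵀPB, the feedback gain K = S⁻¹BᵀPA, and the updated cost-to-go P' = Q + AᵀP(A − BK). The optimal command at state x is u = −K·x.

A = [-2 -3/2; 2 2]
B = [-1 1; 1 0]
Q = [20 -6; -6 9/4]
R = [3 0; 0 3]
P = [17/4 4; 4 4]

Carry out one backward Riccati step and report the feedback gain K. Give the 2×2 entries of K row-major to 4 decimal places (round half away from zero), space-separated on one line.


BᵀP = [-0.2500 0.0000; 4.2500 4.0000]
S = R + BᵀPB = [3 0; 0 3] + [0.2500 -0.2500; -0.2500 4.2500] = [3.2500 -0.2500; -0.2500 7.2500]
BᵀPA = [0.5000 0.3750; -0.5000 1.6250]
K = S⁻¹·BᵀPA = [0.1489 0.1330; -0.0638 0.2287]
A−BK = [-1.7872 -1.5957; 1.8511 1.8670]
AᵀP(A−BK) = [0.8936 0.7979; 0.7979 1.1410]
P' = Q + AᵀP(A−BK) = [20.8936 -5.2021; -5.2021 3.3910]
tr(P') = 24.2846

0.1489 0.1330 -0.0638 0.2287


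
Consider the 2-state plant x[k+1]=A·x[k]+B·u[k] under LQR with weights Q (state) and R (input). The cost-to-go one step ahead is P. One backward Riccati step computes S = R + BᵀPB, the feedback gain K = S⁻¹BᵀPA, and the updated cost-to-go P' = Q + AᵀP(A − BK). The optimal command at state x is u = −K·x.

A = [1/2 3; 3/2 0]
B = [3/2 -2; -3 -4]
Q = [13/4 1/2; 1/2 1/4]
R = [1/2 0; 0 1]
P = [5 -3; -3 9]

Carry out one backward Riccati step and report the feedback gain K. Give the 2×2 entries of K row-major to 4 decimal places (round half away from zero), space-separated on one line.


-0.0878 0.9761 -0.3062 -0.7246

BᵀP = [16.5000 -31.5000; 2.0000 -30.0000]
S = R + BᵀPB = [1/2 0; 0 1] + [119.2500 93.0000; 93.0000 116.0000] = [119.7500 93.0000; 93.0000 117.0000]
BᵀPA = [-39.0000 49.5000; -44.0000 6.0000]
K = S⁻¹·BᵀPA = [-0.0878 0.9761; -0.3062 -0.7246]
A−BK = [0.0193 0.0867; 0.0115 0.0299]
AᵀP(A−BK) = [0.0994 0.1858; 0.1858 1.0315]
P' = Q + AᵀP(A−BK) = [3.3494 0.6858; 0.6858 1.2815]
tr(P') = 4.6308


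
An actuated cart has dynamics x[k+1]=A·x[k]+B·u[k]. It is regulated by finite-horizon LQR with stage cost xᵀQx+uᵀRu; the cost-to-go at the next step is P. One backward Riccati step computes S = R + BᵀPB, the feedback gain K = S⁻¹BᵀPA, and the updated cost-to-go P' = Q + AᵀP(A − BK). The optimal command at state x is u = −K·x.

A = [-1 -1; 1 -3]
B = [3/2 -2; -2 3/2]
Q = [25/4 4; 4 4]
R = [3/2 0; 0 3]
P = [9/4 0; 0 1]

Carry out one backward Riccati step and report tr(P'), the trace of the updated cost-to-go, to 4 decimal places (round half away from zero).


20.0387

BᵀP = [3.3750 -2.0000; -4.5000 1.5000]
S = R + BᵀPB = [3/2 0; 0 3] + [9.0625 -9.7500; -9.7500 11.2500] = [10.5625 -9.7500; -9.7500 14.2500]
BᵀPA = [-5.3750 2.6250; 6.0000 0.0000]
K = S⁻¹·BᵀPA = [-0.3263 0.6746; 0.1978 0.4615]
A−BK = [-0.1150 -1.0888; 0.0507 -2.3432]
AᵀP(A−BK) = [0.3094 0.1065; 0.1065 9.4793]
P' = Q + AᵀP(A−BK) = [6.5594 4.1065; 4.1065 13.4793]
tr(P') = 20.0387


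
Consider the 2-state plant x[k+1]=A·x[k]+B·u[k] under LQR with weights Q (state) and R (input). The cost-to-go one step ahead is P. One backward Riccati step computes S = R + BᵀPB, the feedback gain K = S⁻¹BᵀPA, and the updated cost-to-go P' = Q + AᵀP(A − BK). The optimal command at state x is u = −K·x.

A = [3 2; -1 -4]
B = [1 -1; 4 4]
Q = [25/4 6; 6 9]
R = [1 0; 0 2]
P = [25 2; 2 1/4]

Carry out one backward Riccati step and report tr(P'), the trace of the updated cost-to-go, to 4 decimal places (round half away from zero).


24.4357

BᵀP = [33.0000 3.0000; -17.0000 -1.0000]
S = R + BᵀPB = [1 0; 0 2] + [45.0000 -21.0000; -21.0000 13.0000] = [46.0000 -21.0000; -21.0000 15.0000]
BᵀPA = [96.0000 54.0000; -50.0000 -30.0000]
K = S⁻¹·BᵀPA = [1.5663 0.7229; -1.1406 -0.9880]
A−BK = [0.2932 0.2892; -2.7028 -2.9398]
AᵀP(A−BK) = [5.8604 4.2048; 4.2048 3.3253]
P' = Q + AᵀP(A−BK) = [12.1104 10.2048; 10.2048 12.3253]
tr(P') = 24.4357


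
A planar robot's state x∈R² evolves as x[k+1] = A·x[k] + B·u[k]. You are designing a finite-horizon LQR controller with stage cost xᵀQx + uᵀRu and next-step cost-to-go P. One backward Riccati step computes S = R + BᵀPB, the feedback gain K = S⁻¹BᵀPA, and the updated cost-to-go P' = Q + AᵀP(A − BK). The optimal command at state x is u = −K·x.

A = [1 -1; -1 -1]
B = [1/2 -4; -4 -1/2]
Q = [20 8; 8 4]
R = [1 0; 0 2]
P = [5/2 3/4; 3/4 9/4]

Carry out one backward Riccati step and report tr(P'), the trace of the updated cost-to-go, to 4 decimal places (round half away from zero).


24.3536

BᵀP = [-1.7500 -8.6250; -10.3750 -4.1250]
S = R + BᵀPB = [1 0; 0 2] + [33.6250 11.3125; 11.3125 43.5625] = [34.6250 11.3125; 11.3125 45.5625]
BᵀPA = [6.8750 10.3750; -6.2500 14.5000]
K = S⁻¹·BᵀPA = [0.2649 0.2129; -0.2029 0.2654]
A−BK = [0.0558 -0.0450; -0.0420 -0.0156]
AᵀP(A−BK) = [0.1608 -0.0553; -0.0553 0.1928]
P' = Q + AᵀP(A−BK) = [20.1608 7.9447; 7.9447 4.1928]
tr(P') = 24.3536


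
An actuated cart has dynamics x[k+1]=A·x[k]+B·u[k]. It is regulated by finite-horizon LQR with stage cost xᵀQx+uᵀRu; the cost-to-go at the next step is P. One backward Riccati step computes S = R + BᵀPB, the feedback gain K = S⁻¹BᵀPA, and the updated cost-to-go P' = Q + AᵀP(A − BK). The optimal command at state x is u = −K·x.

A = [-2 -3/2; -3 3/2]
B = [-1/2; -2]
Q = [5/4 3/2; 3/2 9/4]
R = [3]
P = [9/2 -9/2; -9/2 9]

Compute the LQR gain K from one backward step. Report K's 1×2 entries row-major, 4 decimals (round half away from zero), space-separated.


BᵀP = [6.7500 -15.7500]
S = R + BᵀPB = [3] + [28.1250] = [31.1250]
BᵀPA = [33.7500 -33.7500]
K = S⁻¹·BᵀPA = [1.0843 -1.0843]
A−BK = [-1.4578 -2.0422; -0.8313 -0.6687]
AᵀP(A−BK) = [8.4036 2.8464; 2.8464 14.0286]
P' = Q + AᵀP(A−BK) = [9.6536 4.3464; 4.3464 16.2786]
tr(P') = 25.9322

1.0843 -1.0843


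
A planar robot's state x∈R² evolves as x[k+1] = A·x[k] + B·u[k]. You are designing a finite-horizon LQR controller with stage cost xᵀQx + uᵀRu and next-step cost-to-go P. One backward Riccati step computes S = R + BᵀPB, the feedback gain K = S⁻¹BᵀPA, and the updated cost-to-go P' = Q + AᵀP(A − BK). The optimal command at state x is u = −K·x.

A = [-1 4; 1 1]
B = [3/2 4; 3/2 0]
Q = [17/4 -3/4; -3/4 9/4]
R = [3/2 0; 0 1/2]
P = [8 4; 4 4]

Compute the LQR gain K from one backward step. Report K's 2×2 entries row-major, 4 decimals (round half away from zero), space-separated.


0.4815 0.5384 -0.3943 0.8190

BᵀP = [18.0000 12.0000; 32.0000 16.0000]
S = R + BᵀPB = [3/2 0; 0 1/2] + [45.0000 72.0000; 72.0000 128.0000] = [46.5000 72.0000; 72.0000 128.5000]
BᵀPA = [-6.0000 84.0000; -16.0000 144.0000]
K = S⁻¹·BᵀPA = [0.4815 0.5384; -0.3943 0.8190]
A−BK = [-0.1450 -0.0834; 0.2777 0.1924]
AᵀP(A−BK) = [0.5801 0.3336; 0.3336 0.8455]
P' = Q + AᵀP(A−BK) = [4.8301 -0.4164; -0.4164 3.0955]
tr(P') = 7.9256


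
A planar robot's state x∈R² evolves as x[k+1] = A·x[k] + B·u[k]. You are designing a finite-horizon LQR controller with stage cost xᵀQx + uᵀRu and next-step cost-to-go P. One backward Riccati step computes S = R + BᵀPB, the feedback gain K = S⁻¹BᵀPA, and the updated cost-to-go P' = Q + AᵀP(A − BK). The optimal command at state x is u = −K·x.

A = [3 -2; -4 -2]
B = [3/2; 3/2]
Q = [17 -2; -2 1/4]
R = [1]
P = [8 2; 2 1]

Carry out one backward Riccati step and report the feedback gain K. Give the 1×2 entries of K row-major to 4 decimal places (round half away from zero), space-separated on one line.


BᵀP = [15.0000 4.5000]
S = R + BᵀPB = [1] + [29.2500] = [30.2500]
BᵀPA = [27.0000 -39.0000]
K = S⁻¹·BᵀPA = [0.8926 -1.2893]
A−BK = [1.6612 -0.0661; -5.3388 -0.0661]
AᵀP(A−BK) = [15.9008 -1.1901; -1.1901 1.7190]
P' = Q + AᵀP(A−BK) = [32.9008 -3.1901; -3.1901 1.9690]
tr(P') = 34.8698

0.8926 -1.2893


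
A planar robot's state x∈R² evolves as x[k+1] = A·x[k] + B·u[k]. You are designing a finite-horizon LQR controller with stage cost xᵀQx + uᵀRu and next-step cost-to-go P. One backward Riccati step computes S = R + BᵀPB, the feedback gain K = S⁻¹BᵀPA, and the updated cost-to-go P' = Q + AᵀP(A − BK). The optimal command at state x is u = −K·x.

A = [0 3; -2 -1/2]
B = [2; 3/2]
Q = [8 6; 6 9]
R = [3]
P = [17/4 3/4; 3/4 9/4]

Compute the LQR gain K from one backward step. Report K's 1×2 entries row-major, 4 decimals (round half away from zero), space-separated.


BᵀP = [9.6250 4.8750]
S = R + BᵀPB = [3] + [26.5625] = [29.5625]
BᵀPA = [-9.7500 26.4375]
K = S⁻¹·BᵀPA = [-0.3298 0.8943]
A−BK = [0.6596 1.2114; -1.5053 -1.8414]
AᵀP(A−BK) = [5.7844 6.4693; 6.4693 12.9197]
P' = Q + AᵀP(A−BK) = [13.7844 12.4693; 12.4693 21.9197]
tr(P') = 35.7040

-0.3298 0.8943


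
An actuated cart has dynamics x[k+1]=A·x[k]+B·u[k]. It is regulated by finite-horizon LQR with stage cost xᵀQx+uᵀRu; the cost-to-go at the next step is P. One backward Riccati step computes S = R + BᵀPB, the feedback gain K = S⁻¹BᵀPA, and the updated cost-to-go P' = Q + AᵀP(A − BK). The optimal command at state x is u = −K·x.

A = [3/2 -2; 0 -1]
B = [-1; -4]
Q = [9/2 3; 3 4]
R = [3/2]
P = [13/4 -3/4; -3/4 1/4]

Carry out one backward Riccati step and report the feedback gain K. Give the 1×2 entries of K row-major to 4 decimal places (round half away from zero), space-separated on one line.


BᵀP = [-0.2500 -0.2500]
S = R + BᵀPB = [3/2] + [1.2500] = [2.7500]
BᵀPA = [-0.3750 0.7500]
K = S⁻¹·BᵀPA = [-0.1364 0.2727]
A−BK = [1.3636 -1.7273; -0.5455 0.0909]
AᵀP(A−BK) = [7.2614 -8.5227; -8.5227 10.0455]
P' = Q + AᵀP(A−BK) = [11.7614 -5.5227; -5.5227 14.0455]
tr(P') = 25.8068

-0.1364 0.2727


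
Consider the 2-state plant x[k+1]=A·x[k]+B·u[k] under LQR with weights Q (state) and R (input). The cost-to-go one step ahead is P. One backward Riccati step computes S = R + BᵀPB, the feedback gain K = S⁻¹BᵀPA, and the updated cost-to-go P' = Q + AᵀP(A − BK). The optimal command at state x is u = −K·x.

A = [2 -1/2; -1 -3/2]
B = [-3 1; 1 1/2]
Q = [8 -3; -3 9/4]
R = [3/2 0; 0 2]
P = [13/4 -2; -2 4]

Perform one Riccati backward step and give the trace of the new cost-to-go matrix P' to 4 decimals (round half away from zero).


14.4200

BᵀP = [-11.7500 10.0000; 2.2500 0.0000]
S = R + BᵀPB = [3/2 0; 0 2] + [45.2500 -6.7500; -6.7500 2.2500] = [46.7500 -6.7500; -6.7500 4.2500]
BᵀPA = [-33.5000 -9.1250; 4.5000 -1.1250]
K = S⁻¹·BᵀPA = [-0.7314 -0.3029; -0.1029 -0.7457]
A−BK = [-0.0914 -0.6629; -0.2171 -0.8243]
AᵀP(A−BK) = [0.9600 0.9600; 0.9600 3.2100]
P' = Q + AᵀP(A−BK) = [8.9600 -2.0400; -2.0400 5.4600]
tr(P') = 14.4200


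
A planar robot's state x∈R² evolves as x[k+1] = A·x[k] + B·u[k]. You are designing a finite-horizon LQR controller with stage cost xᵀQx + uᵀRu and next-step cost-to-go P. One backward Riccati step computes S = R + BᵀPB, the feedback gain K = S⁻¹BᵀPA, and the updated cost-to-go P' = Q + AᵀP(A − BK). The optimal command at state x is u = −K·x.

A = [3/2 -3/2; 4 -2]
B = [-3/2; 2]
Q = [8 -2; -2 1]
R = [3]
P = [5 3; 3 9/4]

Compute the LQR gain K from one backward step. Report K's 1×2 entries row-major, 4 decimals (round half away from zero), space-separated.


-0.4286 0.4286

BᵀP = [-1.5000 0.0000]
S = R + BᵀPB = [3] + [2.2500] = [5.2500]
BᵀPA = [-2.2500 2.2500]
K = S⁻¹·BᵀPA = [-0.4286 0.4286]
A−BK = [0.8571 -0.8571; 4.8571 -2.8571]
AᵀP(A−BK) = [82.2857 -55.2857; -55.2857 37.2857]
P' = Q + AᵀP(A−BK) = [90.2857 -57.2857; -57.2857 38.2857]
tr(P') = 128.5714


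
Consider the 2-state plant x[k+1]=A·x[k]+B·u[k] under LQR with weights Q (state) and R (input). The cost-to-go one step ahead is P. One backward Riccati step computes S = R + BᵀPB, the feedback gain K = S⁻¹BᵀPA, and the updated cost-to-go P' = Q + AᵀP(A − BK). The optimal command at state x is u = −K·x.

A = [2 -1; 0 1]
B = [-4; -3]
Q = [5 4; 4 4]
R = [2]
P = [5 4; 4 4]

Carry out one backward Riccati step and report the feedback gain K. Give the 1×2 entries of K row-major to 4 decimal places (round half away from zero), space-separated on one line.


-0.2991 0.0187

BᵀP = [-32.0000 -28.0000]
S = R + BᵀPB = [2] + [212.0000] = [214.0000]
BᵀPA = [-64.0000 4.0000]
K = S⁻¹·BᵀPA = [-0.2991 0.0187]
A−BK = [0.8037 -0.9252; -0.8972 1.0561]
AᵀP(A−BK) = [0.8598 -0.8037; -0.8037 0.9252]
P' = Q + AᵀP(A−BK) = [5.8598 3.1963; 3.1963 4.9252]
tr(P') = 10.7850


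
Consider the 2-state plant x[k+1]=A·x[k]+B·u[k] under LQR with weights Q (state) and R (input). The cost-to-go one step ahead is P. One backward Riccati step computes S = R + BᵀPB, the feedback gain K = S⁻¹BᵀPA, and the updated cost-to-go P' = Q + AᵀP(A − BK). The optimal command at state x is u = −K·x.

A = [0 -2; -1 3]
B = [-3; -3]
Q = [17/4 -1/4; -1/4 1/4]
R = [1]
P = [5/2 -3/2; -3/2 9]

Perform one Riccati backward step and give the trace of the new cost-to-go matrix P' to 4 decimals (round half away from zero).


BᵀP = [-3.0000 -22.5000]
S = R + BᵀPB = [1] + [76.5000] = [77.5000]
BᵀPA = [22.5000 -61.5000]
K = S⁻¹·BᵀPA = [0.2903 -0.7935]
A−BK = [0.8710 -4.3806; -0.1290 0.6194]
AᵀP(A−BK) = [2.4677 -12.1452; -12.1452 60.1968]
P' = Q + AᵀP(A−BK) = [6.7177 -12.3952; -12.3952 60.4468]
tr(P') = 67.1645

67.1645


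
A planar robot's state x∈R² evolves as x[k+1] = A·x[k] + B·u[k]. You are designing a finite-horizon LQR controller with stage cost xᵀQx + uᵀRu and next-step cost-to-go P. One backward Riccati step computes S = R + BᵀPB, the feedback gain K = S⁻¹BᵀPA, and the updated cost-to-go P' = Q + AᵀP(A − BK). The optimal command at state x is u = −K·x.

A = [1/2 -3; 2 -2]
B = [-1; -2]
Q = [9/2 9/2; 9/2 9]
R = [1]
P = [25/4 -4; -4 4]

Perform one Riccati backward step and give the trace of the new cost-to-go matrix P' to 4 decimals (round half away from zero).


39.2672

BᵀP = [1.7500 -4.0000]
S = R + BᵀPB = [1] + [6.2500] = [7.2500]
BᵀPA = [-7.1250 2.7500]
K = S⁻¹·BᵀPA = [-0.9828 0.3793]
A−BK = [-0.4828 -2.6207; 0.0345 -1.2414]
AᵀP(A−BK) = [2.5603 5.3276; 5.3276 23.2069]
P' = Q + AᵀP(A−BK) = [7.0603 9.8276; 9.8276 32.2069]
tr(P') = 39.2672


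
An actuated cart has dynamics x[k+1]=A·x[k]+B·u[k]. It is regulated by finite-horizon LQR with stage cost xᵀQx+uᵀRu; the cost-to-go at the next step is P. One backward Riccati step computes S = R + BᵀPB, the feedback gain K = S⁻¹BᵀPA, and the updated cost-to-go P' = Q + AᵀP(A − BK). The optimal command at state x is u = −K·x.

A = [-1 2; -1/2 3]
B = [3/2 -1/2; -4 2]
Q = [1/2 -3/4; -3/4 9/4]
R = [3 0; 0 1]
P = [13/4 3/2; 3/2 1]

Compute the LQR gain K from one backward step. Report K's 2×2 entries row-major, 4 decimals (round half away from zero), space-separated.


-0.0169 -0.1356 -0.7288 2.1695

BᵀP = [-1.1250 -1.7500; 1.3750 1.2500]
S = R + BᵀPB = [3 0; 0 1] + [5.3125 -2.9375; -2.9375 1.8125] = [8.3125 -2.9375; -2.9375 2.8125]
BᵀPA = [2.0000 -7.5000; -2.0000 6.5000]
K = S⁻¹·BᵀPA = [-0.0169 -0.1356; -0.7288 2.1695]
A−BK = [-1.3390 3.2881; 0.8898 -1.8814]
AᵀP(A−BK) = [3.5763 -9.3898; -9.3898 24.8814]
P' = Q + AᵀP(A−BK) = [4.0763 -10.1398; -10.1398 27.1314]
tr(P') = 31.2076


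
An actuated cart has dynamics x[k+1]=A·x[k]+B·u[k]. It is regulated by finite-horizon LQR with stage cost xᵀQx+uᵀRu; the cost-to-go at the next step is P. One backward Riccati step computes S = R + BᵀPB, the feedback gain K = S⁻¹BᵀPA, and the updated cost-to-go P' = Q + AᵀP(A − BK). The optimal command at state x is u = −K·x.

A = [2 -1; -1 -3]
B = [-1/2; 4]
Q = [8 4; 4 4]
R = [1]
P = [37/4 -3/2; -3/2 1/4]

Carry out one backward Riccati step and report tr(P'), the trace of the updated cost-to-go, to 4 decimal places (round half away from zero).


15.8427

BᵀP = [-10.6250 1.7500]
S = R + BᵀPB = [1] + [12.3125] = [13.3125]
BᵀPA = [-23.0000 5.3750]
K = S⁻¹·BᵀPA = [-1.7277 0.4038]
A−BK = [1.1362 -0.7981; 5.9108 -4.6150]
AᵀP(A−BK) = [3.5129 -0.9636; -0.9636 0.3298]
P' = Q + AᵀP(A−BK) = [11.5129 3.0364; 3.0364 4.3298]
tr(P') = 15.8427


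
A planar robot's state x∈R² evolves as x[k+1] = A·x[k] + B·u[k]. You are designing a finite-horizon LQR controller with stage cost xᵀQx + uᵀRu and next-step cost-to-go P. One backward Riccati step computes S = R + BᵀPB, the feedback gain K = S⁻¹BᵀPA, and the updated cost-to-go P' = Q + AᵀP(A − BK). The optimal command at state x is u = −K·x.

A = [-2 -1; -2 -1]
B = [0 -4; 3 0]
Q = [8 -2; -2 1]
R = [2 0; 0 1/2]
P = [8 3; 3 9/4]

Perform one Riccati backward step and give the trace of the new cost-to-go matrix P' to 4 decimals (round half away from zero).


10.1028

BᵀP = [9.0000 6.7500; -32.0000 -12.0000]
S = R + BᵀPB = [2 0; 0 1/2] + [20.2500 -36.0000; -36.0000 128.0000] = [22.2500 -36.0000; -36.0000 128.5000]
BᵀPA = [-31.5000 -15.7500; 88.0000 44.0000]
K = S⁻¹·BᵀPA = [-0.5628 -0.2814; 0.5271 0.2636]
A−BK = [0.1086 0.0543; -0.3116 -0.1558]
AᵀP(A−BK) = [0.8822 0.4411; 0.4411 0.2206]
P' = Q + AᵀP(A−BK) = [8.8822 -1.5589; -1.5589 1.2206]
tr(P') = 10.1028


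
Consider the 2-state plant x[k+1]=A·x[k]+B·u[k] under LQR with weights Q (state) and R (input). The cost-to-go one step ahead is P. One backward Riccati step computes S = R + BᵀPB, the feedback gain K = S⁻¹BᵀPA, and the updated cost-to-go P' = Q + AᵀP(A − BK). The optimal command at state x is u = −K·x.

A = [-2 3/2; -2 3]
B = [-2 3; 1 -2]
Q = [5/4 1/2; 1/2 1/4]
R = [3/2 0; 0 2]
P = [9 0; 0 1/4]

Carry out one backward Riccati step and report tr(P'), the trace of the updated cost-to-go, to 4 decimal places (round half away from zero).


BᵀP = [-18.0000 0.2500; 27.0000 -0.5000]
S = R + BᵀPB = [3/2 0; 0 2] + [36.2500 -54.5000; -54.5000 82.0000] = [37.7500 -54.5000; -54.5000 84.0000]
BᵀPA = [35.5000 -26.2500; -53.0000 39.0000]
K = S⁻¹·BᵀPA = [0.4658 -0.3960; -0.3288 0.2073]
A−BK = [-0.0822 0.0859; -3.1233 3.8107]
AᵀP(A−BK) = [3.0411 -3.4521; -3.4521 4.0181]
P' = Q + AᵀP(A−BK) = [4.2911 -2.9521; -2.9521 4.2681]
tr(P') = 8.5592

8.5592


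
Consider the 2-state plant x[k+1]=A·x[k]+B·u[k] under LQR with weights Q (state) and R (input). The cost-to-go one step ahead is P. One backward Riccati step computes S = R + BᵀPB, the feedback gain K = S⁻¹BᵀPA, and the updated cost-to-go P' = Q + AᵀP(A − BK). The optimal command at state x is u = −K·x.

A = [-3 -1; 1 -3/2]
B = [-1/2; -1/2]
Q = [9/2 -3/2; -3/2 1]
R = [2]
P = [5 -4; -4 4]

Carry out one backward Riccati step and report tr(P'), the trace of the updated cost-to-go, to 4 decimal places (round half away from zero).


BᵀP = [-0.5000 0.0000]
S = R + BᵀPB = [2] + [0.2500] = [2.2500]
BᵀPA = [1.5000 0.5000]
K = S⁻¹·BᵀPA = [0.6667 0.2222]
A−BK = [-2.6667 -0.8889; 1.3333 -1.3889]
AᵀP(A−BK) = [72.0000 -5.3333; -5.3333 1.8889]
P' = Q + AᵀP(A−BK) = [76.5000 -6.8333; -6.8333 2.8889]
tr(P') = 79.3889

79.3889


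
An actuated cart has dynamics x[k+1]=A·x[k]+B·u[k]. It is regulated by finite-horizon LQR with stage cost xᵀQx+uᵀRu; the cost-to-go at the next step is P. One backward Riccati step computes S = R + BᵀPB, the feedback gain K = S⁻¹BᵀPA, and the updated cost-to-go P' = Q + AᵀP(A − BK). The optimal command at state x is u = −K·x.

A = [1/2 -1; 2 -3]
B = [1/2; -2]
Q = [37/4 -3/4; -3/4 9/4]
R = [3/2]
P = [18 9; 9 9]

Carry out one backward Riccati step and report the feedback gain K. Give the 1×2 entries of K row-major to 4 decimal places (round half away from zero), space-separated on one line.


BᵀP = [-9.0000 -13.5000]
S = R + BᵀPB = [3/2] + [22.5000] = [24.0000]
BᵀPA = [-31.5000 49.5000]
K = S⁻¹·BᵀPA = [-1.3125 2.0625]
A−BK = [1.1563 -2.0313; -0.6250 1.1250]
AᵀP(A−BK) = [17.1563 -29.5313; -29.5313 50.9063]
P' = Q + AᵀP(A−BK) = [26.4063 -30.2813; -30.2813 53.1563]
tr(P') = 79.5625

-1.3125 2.0625


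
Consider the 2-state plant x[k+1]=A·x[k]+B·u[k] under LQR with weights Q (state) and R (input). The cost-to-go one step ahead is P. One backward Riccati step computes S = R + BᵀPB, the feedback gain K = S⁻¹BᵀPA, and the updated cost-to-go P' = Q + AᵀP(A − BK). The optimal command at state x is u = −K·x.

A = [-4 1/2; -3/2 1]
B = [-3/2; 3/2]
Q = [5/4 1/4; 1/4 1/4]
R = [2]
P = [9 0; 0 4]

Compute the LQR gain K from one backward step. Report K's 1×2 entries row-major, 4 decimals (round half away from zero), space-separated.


1.4400 -0.0240

BᵀP = [-13.5000 6.0000]
S = R + BᵀPB = [2] + [29.2500] = [31.2500]
BᵀPA = [45.0000 -0.7500]
K = S⁻¹·BᵀPA = [1.4400 -0.0240]
A−BK = [-1.8400 0.4640; -3.6600 1.0360]
AᵀP(A−BK) = [88.2000 -22.9200; -22.9200 6.2320]
P' = Q + AᵀP(A−BK) = [89.4500 -22.6700; -22.6700 6.4820]
tr(P') = 95.9320


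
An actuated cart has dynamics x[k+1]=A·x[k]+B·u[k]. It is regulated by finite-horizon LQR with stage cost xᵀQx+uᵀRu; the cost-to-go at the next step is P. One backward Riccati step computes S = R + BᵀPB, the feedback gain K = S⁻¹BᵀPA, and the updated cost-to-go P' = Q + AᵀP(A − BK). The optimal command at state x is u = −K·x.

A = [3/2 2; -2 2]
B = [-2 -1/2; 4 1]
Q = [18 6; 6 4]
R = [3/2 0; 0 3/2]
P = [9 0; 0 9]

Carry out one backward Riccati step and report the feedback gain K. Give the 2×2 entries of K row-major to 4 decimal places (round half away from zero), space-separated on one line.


BᵀP = [-18.0000 36.0000; -4.5000 9.0000]
S = R + BᵀPB = [3/2 0; 0 3/2] + [180.0000 45.0000; 45.0000 11.2500] = [181.5000 45.0000; 45.0000 12.7500]
BᵀPA = [-99.0000 36.0000; -24.7500 9.0000]
K = S⁻¹·BᵀPA = [-0.5136 0.1868; -0.1284 0.0467]
A−BK = [0.4086 2.3969; 0.1829 1.2062]
AᵀP(A−BK) = [2.2237 10.6459; 10.6459 64.8560]
P' = Q + AᵀP(A−BK) = [20.2237 16.6459; 16.6459 68.8560]
tr(P') = 89.0798

-0.5136 0.1868 -0.1284 0.0467


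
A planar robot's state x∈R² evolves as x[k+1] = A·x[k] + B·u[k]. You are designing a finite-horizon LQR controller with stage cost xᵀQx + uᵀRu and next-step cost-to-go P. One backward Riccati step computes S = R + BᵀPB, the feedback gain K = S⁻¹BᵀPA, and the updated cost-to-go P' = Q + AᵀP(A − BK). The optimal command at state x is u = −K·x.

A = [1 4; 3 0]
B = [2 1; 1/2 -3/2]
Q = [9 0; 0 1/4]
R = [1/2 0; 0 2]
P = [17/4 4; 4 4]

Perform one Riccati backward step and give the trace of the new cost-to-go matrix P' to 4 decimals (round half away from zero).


BᵀP = [10.5000 10.0000; -1.7500 -2.0000]
S = R + BᵀPB = [1/2 0; 0 2] + [26.0000 -4.5000; -4.5000 1.2500] = [26.5000 -4.5000; -4.5000 3.2500]
BᵀPA = [40.5000 42.0000; -7.7500 -7.0000]
K = S⁻¹·BᵀPA = [1.4687 1.5939; -0.3510 0.0531]
A−BK = [-1.5863 0.7590; 1.7391 -0.7173]
AᵀP(A−BK) = [2.0474 0.8577; 0.8577 1.4269]
P' = Q + AᵀP(A−BK) = [11.0474 0.8577; 0.8577 1.6769]
tr(P') = 12.7244

12.7244


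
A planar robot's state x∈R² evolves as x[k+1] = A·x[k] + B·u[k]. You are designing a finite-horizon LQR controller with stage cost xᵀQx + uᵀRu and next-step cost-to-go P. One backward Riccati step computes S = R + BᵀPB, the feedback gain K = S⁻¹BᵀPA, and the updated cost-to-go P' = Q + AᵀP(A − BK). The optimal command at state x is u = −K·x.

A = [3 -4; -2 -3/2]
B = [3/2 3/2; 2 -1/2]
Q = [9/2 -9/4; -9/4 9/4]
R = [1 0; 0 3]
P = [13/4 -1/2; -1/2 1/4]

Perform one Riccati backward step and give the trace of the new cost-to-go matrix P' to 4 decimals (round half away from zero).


19.6842

BᵀP = [3.8750 -0.2500; 5.1250 -0.8750]
S = R + BᵀPB = [1 0; 0 3] + [5.3125 5.9375; 5.9375 8.1250] = [6.3125 5.9375; 5.9375 11.1250]
BᵀPA = [12.1250 -15.1250; 17.1250 -19.1875]
K = S⁻¹·BᵀPA = [0.9496 -1.5538; 1.0325 -0.8955]
A−BK = [0.0268 -0.3261; -3.3830 1.1598]
AᵀP(A−BK) = [7.0542 -5.8258; -5.8258 5.8800]
P' = Q + AᵀP(A−BK) = [11.5542 -8.0758; -8.0758 8.1300]
tr(P') = 19.6842


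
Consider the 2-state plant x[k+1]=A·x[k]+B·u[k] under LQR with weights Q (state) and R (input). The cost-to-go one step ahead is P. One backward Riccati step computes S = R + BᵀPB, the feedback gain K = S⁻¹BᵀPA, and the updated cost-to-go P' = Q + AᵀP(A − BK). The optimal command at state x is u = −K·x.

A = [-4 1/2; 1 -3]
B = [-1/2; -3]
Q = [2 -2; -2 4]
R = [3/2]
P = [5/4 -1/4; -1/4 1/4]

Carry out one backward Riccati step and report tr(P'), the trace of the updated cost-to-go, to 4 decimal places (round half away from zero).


30.0472

BᵀP = [0.1250 -0.6250]
S = R + BᵀPB = [3/2] + [1.8125] = [3.3125]
BᵀPA = [-1.1250 1.9375]
K = S⁻¹·BᵀPA = [-0.3396 0.5849]
A−BK = [-4.1698 0.7925; -0.0189 -1.2453]
AᵀP(A−BK) = [21.8679 -5.7170; -5.7170 2.1792]
P' = Q + AᵀP(A−BK) = [23.8679 -7.7170; -7.7170 6.1792]
tr(P') = 30.0472


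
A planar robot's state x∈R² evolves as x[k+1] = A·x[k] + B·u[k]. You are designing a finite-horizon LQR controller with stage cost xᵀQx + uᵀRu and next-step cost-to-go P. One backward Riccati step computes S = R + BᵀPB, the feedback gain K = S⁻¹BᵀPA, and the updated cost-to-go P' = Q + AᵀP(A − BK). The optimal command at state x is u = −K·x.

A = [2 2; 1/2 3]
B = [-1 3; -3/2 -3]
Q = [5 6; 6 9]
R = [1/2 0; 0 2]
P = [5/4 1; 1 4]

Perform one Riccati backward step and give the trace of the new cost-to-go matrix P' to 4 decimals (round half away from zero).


BᵀP = [-2.7500 -7.0000; 0.7500 -9.0000]
S = R + BᵀPB = [1/2 0; 0 2] + [13.2500 12.7500; 12.7500 29.2500] = [13.7500 12.7500; 12.7500 31.2500]
BᵀPA = [-9.0000 -26.5000; -3.0000 -25.5000]
K = S⁻¹·BᵀPA = [-0.9097 -1.8830; 0.2752 -0.0477]
A−BK = [0.2649 0.2602; -0.0391 0.0323]
AᵀP(A−BK) = [0.6383 0.9097; 0.9097 1.8830]
P' = Q + AᵀP(A−BK) = [5.6383 6.9097; 6.9097 10.8830]
tr(P') = 16.5213

16.5213


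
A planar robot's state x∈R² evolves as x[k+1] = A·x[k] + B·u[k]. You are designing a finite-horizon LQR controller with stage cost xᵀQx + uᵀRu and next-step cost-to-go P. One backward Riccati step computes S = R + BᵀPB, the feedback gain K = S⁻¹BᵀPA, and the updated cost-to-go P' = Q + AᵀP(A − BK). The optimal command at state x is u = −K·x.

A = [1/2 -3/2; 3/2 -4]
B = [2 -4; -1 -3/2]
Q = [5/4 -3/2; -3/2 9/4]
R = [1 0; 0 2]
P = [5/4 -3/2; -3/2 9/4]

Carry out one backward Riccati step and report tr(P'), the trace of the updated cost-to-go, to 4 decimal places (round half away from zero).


BᵀP = [4.0000 -5.2500; -2.7500 2.6250]
S = R + BᵀPB = [1 0; 0 2] + [13.2500 -8.1250; -8.1250 7.0625] = [14.2500 -8.1250; -8.1250 9.0625]
BᵀPA = [-5.8750 15.0000; 2.5625 -6.3750]
K = S⁻¹·BᵀPA = [-0.5136 1.3329; -0.1777 0.4916]
A−BK = [0.8163 -2.1995; 0.7198 -1.9297]
AᵀP(A−BK) = [0.5629 -1.4913; -1.4913 3.9525]
P' = Q + AᵀP(A−BK) = [1.8129 -2.9913; -2.9913 6.2025]
tr(P') = 8.0155

8.0155


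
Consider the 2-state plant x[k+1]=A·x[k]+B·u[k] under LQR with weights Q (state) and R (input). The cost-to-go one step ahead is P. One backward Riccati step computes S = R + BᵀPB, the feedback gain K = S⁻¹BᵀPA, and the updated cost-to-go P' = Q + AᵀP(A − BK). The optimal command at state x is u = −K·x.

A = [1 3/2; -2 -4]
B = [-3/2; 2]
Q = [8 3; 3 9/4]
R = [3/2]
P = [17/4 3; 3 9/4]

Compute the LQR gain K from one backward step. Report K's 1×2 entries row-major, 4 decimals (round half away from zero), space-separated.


-0.1818 -0.2727

BᵀP = [-0.3750 0.0000]
S = R + BᵀPB = [3/2] + [0.5625] = [2.0625]
BᵀPA = [-0.3750 -0.5625]
K = S⁻¹·BᵀPA = [-0.1818 -0.2727]
A−BK = [0.7273 1.0909; -1.6364 -3.4545]
AᵀP(A−BK) = [1.1818 3.2727; 3.2727 9.4091]
P' = Q + AᵀP(A−BK) = [9.1818 6.2727; 6.2727 11.6591]
tr(P') = 20.8409


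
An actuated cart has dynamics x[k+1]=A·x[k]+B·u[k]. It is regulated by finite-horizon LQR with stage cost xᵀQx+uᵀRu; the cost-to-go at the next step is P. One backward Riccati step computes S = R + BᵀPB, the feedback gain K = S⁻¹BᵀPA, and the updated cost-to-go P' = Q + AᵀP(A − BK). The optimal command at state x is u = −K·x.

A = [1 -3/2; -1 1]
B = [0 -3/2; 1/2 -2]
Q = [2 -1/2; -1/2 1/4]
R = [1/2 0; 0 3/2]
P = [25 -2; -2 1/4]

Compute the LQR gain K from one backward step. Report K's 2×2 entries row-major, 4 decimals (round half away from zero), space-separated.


BᵀP = [-1.0000 0.1250; -33.5000 2.5000]
S = R + BᵀPB = [1/2 0; 0 3/2] + [0.0625 1.2500; 1.2500 45.2500] = [0.5625 1.2500; 1.2500 46.7500]
BᵀPA = [-1.1250 1.6250; -36.0000 52.7500]
K = S⁻¹·BᵀPA = [-0.3070 0.4056; -0.7618 1.1175]
A−BK = [-0.1428 0.1762; -2.3702 3.0322]
AᵀP(A−BK) = [1.4782 -2.0638; -2.0638 2.8929]
P' = Q + AᵀP(A−BK) = [3.4782 -2.5638; -2.5638 3.1429]
tr(P') = 6.6211

-0.3070 0.4056 -0.7618 1.1175


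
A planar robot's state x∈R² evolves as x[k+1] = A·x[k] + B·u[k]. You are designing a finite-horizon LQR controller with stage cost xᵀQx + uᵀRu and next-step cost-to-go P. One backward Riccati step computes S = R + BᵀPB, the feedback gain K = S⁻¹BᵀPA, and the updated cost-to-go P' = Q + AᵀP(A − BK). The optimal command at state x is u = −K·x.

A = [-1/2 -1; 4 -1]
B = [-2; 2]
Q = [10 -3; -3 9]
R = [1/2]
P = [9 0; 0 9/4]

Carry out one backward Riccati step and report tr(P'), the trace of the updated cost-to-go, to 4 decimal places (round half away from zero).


48.4725

BᵀP = [-18.0000 4.5000]
S = R + BᵀPB = [1/2] + [45.0000] = [45.5000]
BᵀPA = [27.0000 13.5000]
K = S⁻¹·BᵀPA = [0.5934 0.2967]
A−BK = [0.6868 -0.4066; 2.8132 -1.5934]
AᵀP(A−BK) = [22.2280 -12.5110; -12.5110 7.2445]
P' = Q + AᵀP(A−BK) = [32.2280 -15.5110; -15.5110 16.2445]
tr(P') = 48.4725
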